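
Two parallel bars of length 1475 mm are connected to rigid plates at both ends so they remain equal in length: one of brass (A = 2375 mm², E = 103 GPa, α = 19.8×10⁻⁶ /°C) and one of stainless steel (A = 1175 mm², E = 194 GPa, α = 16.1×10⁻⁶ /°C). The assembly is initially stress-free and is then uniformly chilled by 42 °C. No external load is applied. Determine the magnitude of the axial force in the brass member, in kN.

The brass has the larger α, so on cooling it would change length more than the stainless steel if both were free. The rigid plates force a common final length, so the brass is put into tension and the stainless steel into compression, with equal and opposite forces P (no external load).
Compatibility of the two members (thermal + elastic change equal): (α₁ − α₂)ΔT = P·[1/(A₁E₁) + 1/(A₂E₂)].
|α₁ − α₂|·ΔT = 3.7×10⁻⁶ × 42 = 0.0001554.
1/(A₁E₁) + 1/(A₂E₂) = 1/(2375×103×10³) + 1/(1175×194×10³) = 8.475×10⁻⁹ N⁻¹.
P = 0.0001554 / 8.475×10⁻⁹ = 18340 N = 18.34 kN.

P ≈ 18.3 kN (tensile in the brass)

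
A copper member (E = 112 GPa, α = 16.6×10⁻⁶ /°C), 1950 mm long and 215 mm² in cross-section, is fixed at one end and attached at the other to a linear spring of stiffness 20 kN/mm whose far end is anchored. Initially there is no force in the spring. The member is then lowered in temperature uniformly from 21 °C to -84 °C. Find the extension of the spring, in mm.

δ ≈ 1.3 mm

If the spring were absent the member would shorten by αΔT L = 16.6×10⁻⁶ × 105 × 1950 = 3.399 mm.
Let P be the tensile force in the spring. The member extends elastically by PL/(AE) and the spring stretches by P/k; together these equal δ_free.
So P = δ_free / [L/(AE) + 1/k] = 3.399 / [ 1950/(215×112×10³) + 1/(20×10³) ].
P = 3.399 / 0.000131 = 25950 N.
Spring extension = P/k = 25950/(20×10³) = 1.297 mm.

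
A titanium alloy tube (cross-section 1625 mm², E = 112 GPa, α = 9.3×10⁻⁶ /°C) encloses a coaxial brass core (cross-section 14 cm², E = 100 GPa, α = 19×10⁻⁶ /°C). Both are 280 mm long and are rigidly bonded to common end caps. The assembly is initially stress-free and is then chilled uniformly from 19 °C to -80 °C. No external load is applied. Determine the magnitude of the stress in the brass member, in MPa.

σ ≈ 54.3 MPa (tensile)

The brass has the larger α, so on cooling it would change length more than the titanium alloy if both were free. The rigid plates force a common final length, so the brass is put into tension and the titanium alloy into compression, with equal and opposite forces P (no external load).
Equating the net (thermal + elastic) strains gives |α₁ − α₂|·ΔT = P·[1/(A₁E₁) + 1/(A₂E₂)].
|α₁ − α₂|·ΔT = 9.7×10⁻⁶ × 99 = 0.0009603.
1/(A₁E₁) + 1/(A₂E₂) = 1/(1625×112×10³) + 1/(1400×100×10³) = 1.264×10⁻⁸ N⁻¹.
P = 0.0009603 / 1.264×10⁻⁸ = 75990 N = 75.99 kN.
σ_{brass} = P/A₂ = 75990/1400 = 54.28 MPa, tensile.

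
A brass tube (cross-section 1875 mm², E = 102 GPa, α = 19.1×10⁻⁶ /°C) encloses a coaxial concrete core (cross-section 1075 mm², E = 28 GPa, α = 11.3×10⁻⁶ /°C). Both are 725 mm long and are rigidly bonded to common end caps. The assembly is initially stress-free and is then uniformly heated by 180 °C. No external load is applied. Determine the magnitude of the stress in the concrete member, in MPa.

The brass has the larger α, so on heating it would change length more than the concrete if both were free. The rigid plates force a common final length, so the brass is put into compression and the concrete into tension, with equal and opposite forces P (no external load).
Equating the net (thermal + elastic) strains gives |α₁ − α₂|·ΔT = P·[1/(A₁E₁) + 1/(A₂E₂)].
|α₁ − α₂|·ΔT = 7.8×10⁻⁶ × 180 = 0.001404.
1/(A₁E₁) + 1/(A₂E₂) = 1/(1875×102×10³) + 1/(1075×28×10³) = 3.845×10⁻⁸ N⁻¹.
So P = 0.001404 / 3.845×10⁻⁸ = 36.51 kN.
σ_{concrete} = P/A₂ = 36510/1075 = 33.97 MPa, tensile.

σ ≈ 34 MPa (tensile)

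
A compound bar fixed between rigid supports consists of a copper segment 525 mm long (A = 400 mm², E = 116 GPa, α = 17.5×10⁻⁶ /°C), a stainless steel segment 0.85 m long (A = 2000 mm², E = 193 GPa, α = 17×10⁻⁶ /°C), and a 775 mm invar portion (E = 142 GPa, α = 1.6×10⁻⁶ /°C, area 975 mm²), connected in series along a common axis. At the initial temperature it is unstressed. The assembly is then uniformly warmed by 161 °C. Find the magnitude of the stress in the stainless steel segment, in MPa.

If the supports were absent, the total length change would be Σ αᵢΔT Lᵢ = 17.5×10⁻⁶×161×525 + 17×10⁻⁶×161×850 + 1.6×10⁻⁶×161×775 = 4.005 mm.
The walls prevent any net length change, so an axial force P (same in every segment) develops. Compatibility: P · Σ Lᵢ/(AᵢEᵢ) = δ_free.
The series flexibility is Σ Lᵢ/(AᵢEᵢ) = 525/(400×116×10³) + 850/(2000×193×10³) + 775/(975×142×10³) = 1.911×10⁻⁵ mm/N.
Hence P = δ_free / Σ(L/AE) = 4.005/1.911×10⁻⁵ = 209.5 kN (compressive).
σ_{stainless steel} = P / A = 209500 / 2000 = 104.8 MPa.

σ ≈ 105 MPa (compressive)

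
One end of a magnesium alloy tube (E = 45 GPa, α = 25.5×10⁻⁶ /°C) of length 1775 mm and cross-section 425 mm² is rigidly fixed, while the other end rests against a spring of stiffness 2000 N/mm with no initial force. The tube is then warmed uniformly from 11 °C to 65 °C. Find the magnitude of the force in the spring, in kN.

The unrestrained thermal change is αΔT L = 25.5×10⁻⁶ × 54 × 1775 = 2.444 mm.
With a force P in the spring, the elastic change of the tube is PL/(AE) and that of the spring is P/k; compatibility requires their sum to equal δ_free.
P [ L/(AE) + 1/k ] = δ_free → P [ 1775/(425×45×10³) + 1/(2000) ] = 2.444.
P = 2.444 / 0.0005928 = 4123 N.

P ≈ 4.12 kN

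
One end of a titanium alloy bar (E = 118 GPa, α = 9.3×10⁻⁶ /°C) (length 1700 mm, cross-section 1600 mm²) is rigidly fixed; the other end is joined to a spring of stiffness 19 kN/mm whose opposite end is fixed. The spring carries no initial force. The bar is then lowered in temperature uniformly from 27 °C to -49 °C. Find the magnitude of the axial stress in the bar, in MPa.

σ ≈ 12.2 MPa (tensile)

If the spring were absent the bar would shorten by αΔT L = 9.3×10⁻⁶ × 76 × 1700 = 1.202 mm.
With a force P in the spring, the elastic change of the bar is PL/(AE) and that of the spring is P/k; compatibility requires their sum to equal δ_free.
P [ L/(AE) + 1/k ] = δ_free → P [ 1700/(1600×118×10³) + 1/(19×10³) ] = 1.202.
P = 1.202 / 6.164×10⁻⁵ = 19490 N.
σ = P/A = 19490/1600 = 12.18 MPa.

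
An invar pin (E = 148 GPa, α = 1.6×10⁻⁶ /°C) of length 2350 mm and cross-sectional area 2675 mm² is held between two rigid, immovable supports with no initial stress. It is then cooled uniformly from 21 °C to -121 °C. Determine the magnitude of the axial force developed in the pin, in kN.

P ≈ 89.9 kN (tensile)

The ends cannot move, so σ = EαΔT = 148×10³ × 1.6×10⁻⁶ × 142 = 33.63 MPa.
Then P = σA = 33.63 × 2675 mm² = 89.95 kN, tensile.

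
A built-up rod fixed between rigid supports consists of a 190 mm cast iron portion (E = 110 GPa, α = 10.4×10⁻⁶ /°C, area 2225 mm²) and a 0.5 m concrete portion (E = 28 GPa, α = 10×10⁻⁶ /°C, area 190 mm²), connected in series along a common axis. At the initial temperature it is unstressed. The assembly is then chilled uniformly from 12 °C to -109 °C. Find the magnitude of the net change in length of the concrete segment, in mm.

|ΔL| ≈ 0.232 mm

Free thermal contraction of the whole bar: Σ αᵢΔT Lᵢ = 10.4×10⁻⁶×121×190 + 10×10⁻⁶×121×500 = 0.8441 mm.
Since the ends are fixed, an axial force P builds up, equal in every segment, with P · Σ Lᵢ/(AᵢEᵢ) = δ_free.
Σ Lᵢ/(AᵢEᵢ) = 190/(2225×110×10³) + 500/(190×28×10³) = 9.476×10⁻⁵ mm/N.
Hence P = δ_free / Σ(L/AE) = 0.8441/9.476×10⁻⁵ = 8.908 kN (tensile).
For the concrete segment, free thermal change = 10×10⁻⁶×121×500 = 0.605 mm and elastic change from P = 8908×500/(190×28×10³) = 0.8372 mm; these oppose, so the net change is 0.232 mm (segment lengthens).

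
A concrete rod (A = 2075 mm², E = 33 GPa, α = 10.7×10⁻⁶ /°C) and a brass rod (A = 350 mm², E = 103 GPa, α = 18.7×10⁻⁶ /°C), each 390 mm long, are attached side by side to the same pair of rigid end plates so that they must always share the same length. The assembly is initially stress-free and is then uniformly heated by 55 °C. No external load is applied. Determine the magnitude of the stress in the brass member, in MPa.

The brass has the larger α, so on heating it would change length more than the concrete if both were free. The rigid plates force a common final length, so the brass is put into compression and the concrete into tension, with equal and opposite forces P (no external load).
Equating the net (thermal + elastic) strains gives |α₁ − α₂|·ΔT = P·[1/(A₁E₁) + 1/(A₂E₂)].
|α₁ − α₂|·ΔT = 8×10⁻⁶ × 55 = 0.00044.
1/(A₁E₁) + 1/(A₂E₂) = 1/(2075×33×10³) + 1/(350×103×10³) = 4.234×10⁻⁸ N⁻¹.
So P = 0.00044 / 4.234×10⁻⁸ = 10.39 kN.
σ_{brass} = P/A₂ = 10390/350 = 29.69 MPa, compressive.

σ ≈ 29.7 MPa (compressive)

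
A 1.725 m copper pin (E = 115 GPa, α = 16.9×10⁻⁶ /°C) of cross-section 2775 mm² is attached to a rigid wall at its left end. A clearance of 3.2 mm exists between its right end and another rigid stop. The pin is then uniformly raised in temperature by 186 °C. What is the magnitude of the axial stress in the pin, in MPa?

Free thermal elongation = αΔT L = 16.9×10⁻⁶ × 186 × 1725 = 5.422 mm.
After closing the 3.2 mm clearance, 5.422 − 3.2 = 2.222 mm of expansion remains to be suppressed by the wall.
That suppressed elongation corresponds to σ = E·Δ/L = 115×10³ × 2.222/1725 = 148.2 MPa.

σ ≈ 148 MPa (compressive)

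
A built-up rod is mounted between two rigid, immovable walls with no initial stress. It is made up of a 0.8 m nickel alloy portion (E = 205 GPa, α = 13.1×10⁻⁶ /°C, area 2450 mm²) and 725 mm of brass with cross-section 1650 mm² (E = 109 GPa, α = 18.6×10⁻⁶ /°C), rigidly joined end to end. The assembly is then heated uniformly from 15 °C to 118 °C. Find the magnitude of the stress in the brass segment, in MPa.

Free thermal expansion of the whole bar: Σ αᵢΔT Lᵢ = 13.1×10⁻⁶×103×800 + 18.6×10⁻⁶×103×725 = 2.468 mm.
The rigid supports impose zero overall length change; the single axial force P common to all segments must satisfy P Σ Lᵢ/(AᵢEᵢ) = δ_free.
Σ Lᵢ/(AᵢEᵢ) = 800/(2450×205×10³) + 725/(1650×109×10³) = 5.624×10⁻⁶ mm/N.
P = 2.468 / 5.624×10⁻⁶ = 438900 N = 438.9 kN, compressive.
σ_{brass} = P / A = 438900 / 1650 = 266 MPa.

σ ≈ 266 MPa (compressive)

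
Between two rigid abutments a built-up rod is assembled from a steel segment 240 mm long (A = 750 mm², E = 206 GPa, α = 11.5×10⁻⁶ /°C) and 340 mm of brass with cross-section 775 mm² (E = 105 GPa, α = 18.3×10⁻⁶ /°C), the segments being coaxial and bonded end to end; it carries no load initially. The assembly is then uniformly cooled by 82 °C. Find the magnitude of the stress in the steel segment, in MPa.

σ ≈ 171 MPa (tensile)

Free thermal contraction of the whole bar: Σ αᵢΔT Lᵢ = 11.5×10⁻⁶×82×240 + 18.3×10⁻⁶×82×340 = 0.7365 mm.
The walls prevent any net length change, so an axial force P (same in every segment) develops. Compatibility: P · Σ Lᵢ/(AᵢEᵢ) = δ_free.
Σ Lᵢ/(AᵢEᵢ) = 240/(750×206×10³) + 340/(775×105×10³) = 5.732×10⁻⁶ mm/N.
So P = 0.7365 / 5.732×10⁻⁶ = 128.5 kN, tensile.
σ_{steel} = P / A = 128500 / 750 = 171.3 MPa.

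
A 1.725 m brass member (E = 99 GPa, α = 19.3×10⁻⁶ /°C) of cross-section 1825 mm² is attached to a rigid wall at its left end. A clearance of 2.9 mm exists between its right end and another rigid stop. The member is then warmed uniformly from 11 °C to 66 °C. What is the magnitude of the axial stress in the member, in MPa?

Free thermal elongation = αΔT L = 19.3×10⁻⁶ × 55 × 1725 = 1.831 mm.
Since δ_free = 1.83 mm is less than the 2.9 mm gap, the member never touches the wall. No axial force develops.

σ ≈ 0 MPa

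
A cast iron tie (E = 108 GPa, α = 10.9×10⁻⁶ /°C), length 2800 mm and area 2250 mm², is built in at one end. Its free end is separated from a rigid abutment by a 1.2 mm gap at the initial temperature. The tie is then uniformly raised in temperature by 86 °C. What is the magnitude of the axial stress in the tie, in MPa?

σ ≈ 55 MPa (compressive)

Unrestrained expansion: δ_free = αΔT L = 10.9×10⁻⁶ × 86 × 2800 = 2.625 mm.
The gap closes (δ_free > 1.2 mm) and the wall then resists a further 2.625 − 1.2 = 1.425 mm of expansion.
Compatibility: PL/(AE) = 1.425 mm, so σ = P/A = E × (1.425/2800) = 54.95 MPa.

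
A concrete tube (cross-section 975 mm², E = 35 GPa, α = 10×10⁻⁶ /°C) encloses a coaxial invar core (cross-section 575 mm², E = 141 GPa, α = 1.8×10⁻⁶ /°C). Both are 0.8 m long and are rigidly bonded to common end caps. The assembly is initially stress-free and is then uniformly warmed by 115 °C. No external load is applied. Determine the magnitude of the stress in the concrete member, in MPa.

σ ≈ 23.2 MPa (compressive)

Both members must finish at the same length. With the larger α, the concrete tends to over-expand; the plates restrain it, putting the concrete in compression and the invar in tension. With no external load the two internal forces are equal and opposite, magnitude P.
Setting the final lengths equal and cancelling L: (α₁ − α₂)ΔT = P/(A₁E₁) + P/(A₂E₂).
|α₁ − α₂|·ΔT = 8.2×10⁻⁶ × 115 = 0.000943.
1/(A₁E₁) + 1/(A₂E₂) = 1/(975×35×10³) + 1/(575×141×10³) = 4.164×10⁻⁸ N⁻¹.
So P = 0.000943 / 4.164×10⁻⁸ = 22.65 kN.
σ_{concrete} = P/A₁ = 22650/975 = 23.23 MPa, compressive.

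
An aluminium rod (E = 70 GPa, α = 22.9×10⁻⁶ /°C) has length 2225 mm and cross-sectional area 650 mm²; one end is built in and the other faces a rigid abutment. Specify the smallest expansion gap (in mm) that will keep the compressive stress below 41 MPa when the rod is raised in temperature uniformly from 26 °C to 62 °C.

g ≈ 0.531 mm

With no wall the rod would lengthen by αΔT L = 22.9×10⁻⁶ × 36 × 2225 = 1.834 mm.
A stress of 41 MPa corresponds to the wall pushing the rod back by σL/E = 41×2225/(70×10³) = 1.303 mm.
The gap must absorb the remainder: g_min = 1.834 − 1.303 = 0.5311 mm.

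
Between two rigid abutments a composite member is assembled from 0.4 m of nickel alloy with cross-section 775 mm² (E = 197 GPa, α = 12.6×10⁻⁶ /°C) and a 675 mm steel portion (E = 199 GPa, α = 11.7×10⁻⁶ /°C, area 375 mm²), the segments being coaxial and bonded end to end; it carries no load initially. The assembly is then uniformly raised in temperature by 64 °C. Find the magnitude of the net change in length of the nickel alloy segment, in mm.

|ΔL| ≈ 0.137 mm

With the walls removed the bar would change length by δ_free = Σ αᵢΔT Lᵢ = 12.6×10⁻⁶×64×400 + 11.7×10⁻⁶×64×675 = 0.828 mm.
The walls prevent any net length change, so an axial force P (same in every segment) develops. Compatibility: P · Σ Lᵢ/(AᵢEᵢ) = δ_free.
Σ Lᵢ/(AᵢEᵢ) = 400/(775×197×10³) + 675/(375×199×10³) = 1.167×10⁻⁵ mm/N.
So P = 0.828 / 1.167×10⁻⁵ = 70.98 kN, compressive.
For the nickel alloy segment, free thermal change = 12.6×10⁻⁶×64×400 = 0.3226 mm and elastic change from P = 70980×400/(775×197×10³) = 0.186 mm; these oppose, so the net change is 0.137 mm (segment lengthens).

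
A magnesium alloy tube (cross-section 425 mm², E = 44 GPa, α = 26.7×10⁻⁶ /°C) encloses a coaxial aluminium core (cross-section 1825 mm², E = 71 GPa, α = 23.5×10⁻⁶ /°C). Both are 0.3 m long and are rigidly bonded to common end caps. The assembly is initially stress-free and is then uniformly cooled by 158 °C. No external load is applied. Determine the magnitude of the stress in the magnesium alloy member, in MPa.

Equilibrium of a rigid end plate with no external load gives equal and opposite internal forces ±P in the two members. Since α_{magnesium alloy} > α_{aluminium}, cooling drives the magnesium alloy into tension and the aluminium into compression.
Compatibility of the two members (thermal + elastic change equal): (α₁ − α₂)ΔT = P·[1/(A₁E₁) + 1/(A₂E₂)].
|α₁ − α₂|·ΔT = 3.2×10⁻⁶ × 158 = 0.0005056.
1/(A₁E₁) + 1/(A₂E₂) = 1/(425×44×10³) + 1/(1825×71×10³) = 6.119×10⁻⁸ N⁻¹.
So P = 0.0005056 / 6.119×10⁻⁸ = 8.262 kN.
σ_{magnesium alloy} = P/A₁ = 8262/425 = 19.44 MPa, tensile.

σ ≈ 19.4 MPa (tensile)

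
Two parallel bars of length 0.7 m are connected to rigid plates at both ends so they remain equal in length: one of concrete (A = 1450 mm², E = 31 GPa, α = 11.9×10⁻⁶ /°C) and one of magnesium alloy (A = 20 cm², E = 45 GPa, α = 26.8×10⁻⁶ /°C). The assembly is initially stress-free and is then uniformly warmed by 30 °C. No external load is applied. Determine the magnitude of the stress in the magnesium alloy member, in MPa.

σ ≈ 6.7 MPa (compressive)

The magnesium alloy has the larger α, so on heating it would change length more than the concrete if both were free. The rigid plates force a common final length, so the magnesium alloy is put into compression and the concrete into tension, with equal and opposite forces P (no external load).
Setting the final lengths equal and cancelling L: (α₁ − α₂)ΔT = P/(A₁E₁) + P/(A₂E₂).
|α₁ − α₂|·ΔT = 14.9×10⁻⁶ × 30 = 0.000447.
1/(A₁E₁) + 1/(A₂E₂) = 1/(1450×31×10³) + 1/(2000×45×10³) = 3.336×10⁻⁸ N⁻¹.
P = 0.000447 / 3.336×10⁻⁸ = 13400 N = 13.4 kN.
σ_{magnesium alloy} = P/A₂ = 13400/2000 = 6.7 MPa, compressive.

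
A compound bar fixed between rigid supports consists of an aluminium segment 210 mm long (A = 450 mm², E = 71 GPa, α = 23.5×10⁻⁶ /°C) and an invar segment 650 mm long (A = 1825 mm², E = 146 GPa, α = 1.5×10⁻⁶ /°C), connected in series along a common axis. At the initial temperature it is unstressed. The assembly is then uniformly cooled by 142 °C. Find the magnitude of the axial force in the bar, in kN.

P ≈ 93.1 kN (tensile)

Free thermal contraction of the whole bar: Σ αᵢΔT Lᵢ = 23.5×10⁻⁶×142×210 + 1.5×10⁻⁶×142×650 = 0.8392 mm.
The rigid supports impose zero overall length change; the single axial force P common to all segments must satisfy P Σ Lᵢ/(AᵢEᵢ) = δ_free.
Σ Lᵢ/(AᵢEᵢ) = 210/(450×71×10³) + 650/(1825×146×10³) = 9.012×10⁻⁶ mm/N.
P = 0.8392 / 9.012×10⁻⁶ = 93120 N = 93.12 kN, tensile.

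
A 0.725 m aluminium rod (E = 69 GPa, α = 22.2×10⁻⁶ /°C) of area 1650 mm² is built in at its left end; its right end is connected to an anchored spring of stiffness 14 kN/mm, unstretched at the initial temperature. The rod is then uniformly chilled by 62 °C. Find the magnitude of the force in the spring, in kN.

P ≈ 12.8 kN

Free thermal contraction: δ_free = αΔT L = 22.2×10⁻⁶ × 62 × 725 = 0.9979 mm.
Let P be the tensile force in the spring. The rod extends elastically by PL/(AE) and the spring stretches by P/k; together these equal δ_free.
P [ L/(AE) + 1/k ] = δ_free → P [ 725/(1650×69×10³) + 1/(14×10³) ] = 0.9979.
P = 0.9979 / 7.78×10⁻⁵ = 12830 N.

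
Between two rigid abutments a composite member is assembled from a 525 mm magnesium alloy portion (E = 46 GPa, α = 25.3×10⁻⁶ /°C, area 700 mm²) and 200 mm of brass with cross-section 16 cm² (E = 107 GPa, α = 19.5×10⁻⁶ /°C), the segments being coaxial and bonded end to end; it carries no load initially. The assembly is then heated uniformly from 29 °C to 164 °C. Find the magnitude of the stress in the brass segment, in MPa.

If the supports were absent, the total length change would be Σ αᵢΔT Lᵢ = 25.3×10⁻⁶×135×525 + 19.5×10⁻⁶×135×200 = 2.32 mm.
The rigid supports impose zero overall length change; the single axial force P common to all segments must satisfy P Σ Lᵢ/(AᵢEᵢ) = δ_free.
The series flexibility is Σ Lᵢ/(AᵢEᵢ) = 525/(700×46×10³) + 200/(1600×107×10³) = 1.747×10⁻⁵ mm/N.
Hence P = δ_free / Σ(L/AE) = 2.32/1.747×10⁻⁵ = 132.8 kN (compressive).
σ_{brass} = P / A = 132800 / 1600 = 82.97 MPa.

σ ≈ 83 MPa (compressive)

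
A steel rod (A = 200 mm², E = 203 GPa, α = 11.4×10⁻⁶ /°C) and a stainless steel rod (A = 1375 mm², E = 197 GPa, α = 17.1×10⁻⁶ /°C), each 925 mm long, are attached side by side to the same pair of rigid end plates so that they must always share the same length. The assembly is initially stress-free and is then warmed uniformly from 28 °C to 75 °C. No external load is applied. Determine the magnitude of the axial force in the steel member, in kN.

Both members must finish at the same length. With the larger α, the stainless steel tends to over-expand; the plates restrain it, putting the stainless steel in compression and the steel in tension. With no external load the two internal forces are equal and opposite, magnitude P.
Setting the final lengths equal and cancelling L: (α₁ − α₂)ΔT = P/(A₁E₁) + P/(A₂E₂).
|α₁ − α₂|·ΔT = 5.7×10⁻⁶ × 47 = 0.0002679.
1/(A₁E₁) + 1/(A₂E₂) = 1/(200×203×10³) + 1/(1375×197×10³) = 2.832×10⁻⁸ N⁻¹.
P = 0.0002679 / 2.832×10⁻⁸ = 9459 N = 9.459 kN.

P ≈ 9.46 kN (tensile in the steel)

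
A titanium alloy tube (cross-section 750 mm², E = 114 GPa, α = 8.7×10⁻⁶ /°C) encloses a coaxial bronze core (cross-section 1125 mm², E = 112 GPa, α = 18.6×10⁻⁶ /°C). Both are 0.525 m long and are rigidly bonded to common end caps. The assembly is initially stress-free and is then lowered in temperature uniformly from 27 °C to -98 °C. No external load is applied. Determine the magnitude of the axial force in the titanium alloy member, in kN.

P ≈ 63 kN (compressive in the titanium alloy)

The bronze has the larger α, so on cooling it would change length more than the titanium alloy if both were free. The rigid plates force a common final length, so the bronze is put into tension and the titanium alloy into compression, with equal and opposite forces P (no external load).
Equating the net (thermal + elastic) strains gives |α₁ − α₂|·ΔT = P·[1/(A₁E₁) + 1/(A₂E₂)].
|α₁ − α₂|·ΔT = 9.9×10⁻⁶ × 125 = 0.001238.
1/(A₁E₁) + 1/(A₂E₂) = 1/(750×114×10³) + 1/(1125×112×10³) = 1.963×10⁻⁸ N⁻¹.
P = 0.001238 / 1.963×10⁻⁸ = 63030 N = 63.03 kN.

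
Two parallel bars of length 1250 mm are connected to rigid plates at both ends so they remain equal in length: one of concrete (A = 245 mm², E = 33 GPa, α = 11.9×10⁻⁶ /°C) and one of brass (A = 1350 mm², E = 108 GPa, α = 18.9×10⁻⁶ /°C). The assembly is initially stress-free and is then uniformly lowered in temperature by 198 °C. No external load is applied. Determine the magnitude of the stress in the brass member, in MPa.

Both members must finish at the same length. With the larger α, the brass tends to over-contract; the plates restrain it, putting the brass in tension and the concrete in compression. With no external load the two internal forces are equal and opposite, magnitude P.
Equating the net (thermal + elastic) strains gives |α₁ − α₂|·ΔT = P·[1/(A₁E₁) + 1/(A₂E₂)].
|α₁ − α₂|·ΔT = 7×10⁻⁶ × 198 = 0.001386.
1/(A₁E₁) + 1/(A₂E₂) = 1/(245×33×10³) + 1/(1350×108×10³) = 1.305×10⁻⁷ N⁻¹.
So P = 0.001386 / 1.305×10⁻⁷ = 10.62 kN.
σ_{brass} = P/A₂ = 10620/1350 = 7.864 MPa, tensile.

σ ≈ 7.86 MPa (tensile)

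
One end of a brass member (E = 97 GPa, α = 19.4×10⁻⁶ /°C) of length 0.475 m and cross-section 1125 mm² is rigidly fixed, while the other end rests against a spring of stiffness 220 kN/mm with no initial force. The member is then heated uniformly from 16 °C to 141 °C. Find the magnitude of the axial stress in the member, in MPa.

Free thermal expansion: δ_free = αΔT L = 19.4×10⁻⁶ × 125 × 475 = 1.152 mm.
Let P be the compressive force at the spring. The member shortens elastically by PL/(AE) and the spring compresses by P/k; together these equal δ_free.
So P = δ_free / [L/(AE) + 1/k] = 1.152 / [ 475/(1125×97×10³) + 1/(220×10³) ].
P = 1.152 / 8.898×10⁻⁶ = 129400 N.
σ = P/A = 129400/1125 = 115.1 MPa.

σ ≈ 115 MPa (compressive)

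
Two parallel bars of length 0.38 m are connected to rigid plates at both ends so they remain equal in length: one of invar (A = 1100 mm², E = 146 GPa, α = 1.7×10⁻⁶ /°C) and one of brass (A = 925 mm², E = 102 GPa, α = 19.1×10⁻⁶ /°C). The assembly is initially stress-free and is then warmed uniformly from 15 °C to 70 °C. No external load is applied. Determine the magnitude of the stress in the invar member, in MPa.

σ ≈ 51.7 MPa (tensile)

The brass has the larger α, so on heating it would change length more than the invar if both were free. The rigid plates force a common final length, so the brass is put into compression and the invar into tension, with equal and opposite forces P (no external load).
Equating the net (thermal + elastic) strains gives |α₁ − α₂|·ΔT = P·[1/(A₁E₁) + 1/(A₂E₂)].
|α₁ − α₂|·ΔT = 17.4×10⁻⁶ × 55 = 0.000957.
1/(A₁E₁) + 1/(A₂E₂) = 1/(1100×146×10³) + 1/(925×102×10³) = 1.683×10⁻⁸ N⁻¹.
P = 0.000957 / 1.683×10⁻⁸ = 56880 N = 56.88 kN.
σ_{invar} = P/A₁ = 56880/1100 = 51.71 MPa, tensile.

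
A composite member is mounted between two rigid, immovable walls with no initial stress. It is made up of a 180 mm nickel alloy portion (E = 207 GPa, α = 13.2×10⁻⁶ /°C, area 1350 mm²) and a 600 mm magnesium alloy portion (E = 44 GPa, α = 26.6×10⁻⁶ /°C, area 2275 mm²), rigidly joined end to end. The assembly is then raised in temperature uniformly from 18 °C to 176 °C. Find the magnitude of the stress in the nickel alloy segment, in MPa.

σ ≈ 323 MPa (compressive)

Free thermal expansion of the whole bar: Σ αᵢΔT Lᵢ = 13.2×10⁻⁶×158×180 + 26.6×10⁻⁶×158×600 = 2.897 mm.
Since the ends are fixed, an axial force P builds up, equal in every segment, with P · Σ Lᵢ/(AᵢEᵢ) = δ_free.
Σ Lᵢ/(AᵢEᵢ) = 180/(1350×207×10³) + 600/(2275×44×10³) = 6.638×10⁻⁶ mm/N.
So P = 2.897 / 6.638×10⁻⁶ = 436.4 kN, compressive.
σ_{nickel alloy} = P / A = 436400 / 1350 = 323.3 MPa.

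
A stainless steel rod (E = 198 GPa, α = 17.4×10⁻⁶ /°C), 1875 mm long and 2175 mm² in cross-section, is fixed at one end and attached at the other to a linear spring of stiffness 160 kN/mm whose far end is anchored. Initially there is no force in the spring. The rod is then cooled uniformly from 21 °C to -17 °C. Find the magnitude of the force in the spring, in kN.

Free thermal contraction: δ_free = αΔT L = 17.4×10⁻⁶ × 38 × 1875 = 1.24 mm.
Let P be the tensile force in the spring. The rod extends elastically by PL/(AE) and the spring stretches by P/k; together these equal δ_free.
P [ L/(AE) + 1/k ] = δ_free → P [ 1875/(2175×198×10³) + 1/(160×10³) ] = 1.24.
P = 1.24 / 1.06×10⁻⁵ = 116900 N.

P ≈ 117 kN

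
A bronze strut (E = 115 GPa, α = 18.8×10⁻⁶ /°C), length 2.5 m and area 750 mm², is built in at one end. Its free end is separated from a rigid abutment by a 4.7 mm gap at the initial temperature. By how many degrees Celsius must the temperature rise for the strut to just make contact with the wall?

Contact occurs when the free expansion equals the gap: αΔT L = 4.7 mm.
So ΔT = g/(αL) = 4.7/(18.8×10⁻⁶ × 2500) = 100 °C.

ΔT ≈ 100 °C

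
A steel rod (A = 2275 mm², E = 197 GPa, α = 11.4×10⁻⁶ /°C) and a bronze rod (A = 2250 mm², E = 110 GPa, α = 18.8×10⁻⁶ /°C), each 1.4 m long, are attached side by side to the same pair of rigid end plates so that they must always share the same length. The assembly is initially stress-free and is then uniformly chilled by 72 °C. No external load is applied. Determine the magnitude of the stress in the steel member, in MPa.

σ ≈ 37.3 MPa (compressive)

The bronze has the larger α, so on cooling it would change length more than the steel if both were free. The rigid plates force a common final length, so the bronze is put into tension and the steel into compression, with equal and opposite forces P (no external load).
Compatibility of the two members (thermal + elastic change equal): (α₁ − α₂)ΔT = P·[1/(A₁E₁) + 1/(A₂E₂)].
|α₁ − α₂|·ΔT = 7.4×10⁻⁶ × 72 = 0.0005328.
1/(A₁E₁) + 1/(A₂E₂) = 1/(2275×197×10³) + 1/(2250×110×10³) = 6.272×10⁻⁹ N⁻¹.
So P = 0.0005328 / 6.272×10⁻⁹ = 84.95 kN.
σ_{steel} = P/A₁ = 84950/2275 = 37.34 MPa, compressive.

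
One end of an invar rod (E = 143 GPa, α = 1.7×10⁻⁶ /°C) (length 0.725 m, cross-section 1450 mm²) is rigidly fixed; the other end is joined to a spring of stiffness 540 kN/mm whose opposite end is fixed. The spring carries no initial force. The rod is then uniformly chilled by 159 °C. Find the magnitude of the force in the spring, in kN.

P ≈ 36.6 kN

If the spring were absent the rod would shorten by αΔT L = 1.7×10⁻⁶ × 159 × 725 = 0.196 mm.
Let P be the tensile force in the spring. The rod extends elastically by PL/(AE) and the spring stretches by P/k; together these equal δ_free.
P [ L/(AE) + 1/k ] = δ_free → P [ 725/(1450×143×10³) + 1/(540×10³) ] = 0.196.
P = 0.196 / 5.348×10⁻⁶ = 36640 N.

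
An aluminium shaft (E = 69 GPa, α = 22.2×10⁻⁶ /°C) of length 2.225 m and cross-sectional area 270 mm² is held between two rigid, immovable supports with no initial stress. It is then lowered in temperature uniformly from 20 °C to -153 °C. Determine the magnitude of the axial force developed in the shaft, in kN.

P ≈ 71.6 kN (tensile)

Full restraint means ε = 0, so the stress is σ = EαΔT = 69×10³ × 22.2×10⁻⁶ × 173 = 265 MPa.
P = AEαΔT = 270 × 69×10³ × 22.2×10⁻⁶ × 173 = 71.55 kN (tensile).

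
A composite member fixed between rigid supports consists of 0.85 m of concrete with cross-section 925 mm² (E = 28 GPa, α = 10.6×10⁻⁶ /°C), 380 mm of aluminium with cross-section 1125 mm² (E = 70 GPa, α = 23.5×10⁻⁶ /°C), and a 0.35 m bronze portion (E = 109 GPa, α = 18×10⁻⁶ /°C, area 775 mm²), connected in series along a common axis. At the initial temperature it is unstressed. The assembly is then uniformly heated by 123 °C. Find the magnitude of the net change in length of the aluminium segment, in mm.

|ΔL| ≈ 0.754 mm

Free thermal expansion of the whole bar: Σ αᵢΔT Lᵢ = 10.6×10⁻⁶×123×850 + 23.5×10⁻⁶×123×380 + 18×10⁻⁶×123×350 = 2.982 mm.
The walls prevent any net length change, so an axial force P (same in every segment) develops. Compatibility: P · Σ Lᵢ/(AᵢEᵢ) = δ_free.
Σ Lᵢ/(AᵢEᵢ) = 850/(925×28×10³) + 380/(1125×70×10³) + 350/(775×109×10³) = 4.179×10⁻⁵ mm/N.
Hence P = δ_free / Σ(L/AE) = 2.982/4.179×10⁻⁵ = 71.35 kN (compressive).
For the aluminium segment, free thermal change = 23.5×10⁻⁶×123×380 = 1.098 mm and elastic change from P = 71350×380/(1125×70×10³) = 0.3443 mm; these oppose, so the net change is 0.754 mm (segment lengthens).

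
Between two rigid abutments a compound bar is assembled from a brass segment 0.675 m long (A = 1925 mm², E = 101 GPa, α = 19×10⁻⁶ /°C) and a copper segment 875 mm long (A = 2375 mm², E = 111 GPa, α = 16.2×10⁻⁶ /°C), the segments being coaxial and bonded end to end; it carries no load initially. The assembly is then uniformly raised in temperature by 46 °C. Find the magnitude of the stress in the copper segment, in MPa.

σ ≈ 77 MPa (compressive)

If the supports were absent, the total length change would be Σ αᵢΔT Lᵢ = 19×10⁻⁶×46×675 + 16.2×10⁻⁶×46×875 = 1.242 mm.
The rigid supports impose zero overall length change; the single axial force P common to all segments must satisfy P Σ Lᵢ/(AᵢEᵢ) = δ_free.
Σ Lᵢ/(AᵢEᵢ) = 675/(1925×101×10³) + 875/(2375×111×10³) = 6.791×10⁻⁶ mm/N.
Hence P = δ_free / Σ(L/AE) = 1.242/6.791×10⁻⁶ = 182.9 kN (compressive).
σ_{copper} = P / A = 182900 / 2375 = 77.01 MPa.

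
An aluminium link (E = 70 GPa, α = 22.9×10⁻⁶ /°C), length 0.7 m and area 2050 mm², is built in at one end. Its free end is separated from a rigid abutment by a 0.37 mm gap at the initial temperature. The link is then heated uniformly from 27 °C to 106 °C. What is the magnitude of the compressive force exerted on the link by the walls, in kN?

P ≈ 184 kN

If the wall were absent the link would grow by αΔT L = 22.9×10⁻⁶ × 79 × 700 = 1.266 mm.
The gap closes (δ_free > 0.37 mm) and the wall then resists a further 1.266 − 0.37 = 0.8964 mm of expansion.
That suppressed elongation corresponds to σ = E·Δ/L = 70×10³ × 0.8964/700 = 89.64 MPa.
P = σA = 89.64 × 2050 = 183.8 kN.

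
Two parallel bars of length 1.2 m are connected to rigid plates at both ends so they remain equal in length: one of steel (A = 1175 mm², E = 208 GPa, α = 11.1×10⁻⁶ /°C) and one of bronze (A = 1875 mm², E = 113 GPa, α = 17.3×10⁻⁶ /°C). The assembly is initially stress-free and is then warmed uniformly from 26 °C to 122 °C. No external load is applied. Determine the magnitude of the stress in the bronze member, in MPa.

σ ≈ 36 MPa (compressive)

Both members must finish at the same length. With the larger α, the bronze tends to over-expand; the plates restrain it, putting the bronze in compression and the steel in tension. With no external load the two internal forces are equal and opposite, magnitude P.
Compatibility of the two members (thermal + elastic change equal): (α₁ − α₂)ΔT = P·[1/(A₁E₁) + 1/(A₂E₂)].
|α₁ − α₂|·ΔT = 6.2×10⁻⁶ × 96 = 0.0005952.
1/(A₁E₁) + 1/(A₂E₂) = 1/(1175×208×10³) + 1/(1875×113×10³) = 8.811×10⁻⁹ N⁻¹.
So P = 0.0005952 / 8.811×10⁻⁹ = 67.55 kN.
σ_{bronze} = P/A₂ = 67550/1875 = 36.03 MPa, compressive.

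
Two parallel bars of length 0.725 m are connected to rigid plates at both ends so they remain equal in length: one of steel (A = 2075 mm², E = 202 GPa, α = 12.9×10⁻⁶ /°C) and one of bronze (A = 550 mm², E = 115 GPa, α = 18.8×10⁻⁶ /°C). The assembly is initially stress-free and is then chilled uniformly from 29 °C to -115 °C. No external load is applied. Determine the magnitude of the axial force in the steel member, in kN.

The bronze has the larger α, so on cooling it would change length more than the steel if both were free. The rigid plates force a common final length, so the bronze is put into tension and the steel into compression, with equal and opposite forces P (no external load).
Setting the final lengths equal and cancelling L: (α₁ − α₂)ΔT = P/(A₁E₁) + P/(A₂E₂).
|α₁ − α₂|·ΔT = 5.9×10⁻⁶ × 144 = 0.0008496.
1/(A₁E₁) + 1/(A₂E₂) = 1/(2075×202×10³) + 1/(550×115×10³) = 1.82×10⁻⁸ N⁻¹.
So P = 0.0008496 / 1.82×10⁻⁸ = 46.69 kN.

P ≈ 46.7 kN (compressive in the steel)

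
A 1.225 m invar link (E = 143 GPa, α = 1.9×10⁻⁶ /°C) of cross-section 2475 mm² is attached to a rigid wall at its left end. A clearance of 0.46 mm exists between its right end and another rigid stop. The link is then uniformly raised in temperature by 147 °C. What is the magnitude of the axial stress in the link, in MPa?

Unrestrained expansion: δ_free = αΔT L = 1.9×10⁻⁶ × 147 × 1225 = 0.3421 mm.
This is smaller than the 0.46 mm clearance, so the link expands freely without reaching the stop — the stress is zero.

σ ≈ 0 MPa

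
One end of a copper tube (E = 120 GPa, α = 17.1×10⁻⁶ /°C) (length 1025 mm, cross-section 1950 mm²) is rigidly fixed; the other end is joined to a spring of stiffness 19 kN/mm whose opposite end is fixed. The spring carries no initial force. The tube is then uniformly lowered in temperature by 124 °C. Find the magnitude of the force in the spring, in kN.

If the spring were absent the tube would shorten by αΔT L = 17.1×10⁻⁶ × 124 × 1025 = 2.173 mm.
Let P be the tensile force in the spring. The tube extends elastically by PL/(AE) and the spring stretches by P/k; together these equal δ_free.
P [ L/(AE) + 1/k ] = δ_free → P [ 1025/(1950×120×10³) + 1/(19×10³) ] = 2.173.
P = 2.173 / 5.701×10⁻⁵ = 38120 N.

P ≈ 38.1 kN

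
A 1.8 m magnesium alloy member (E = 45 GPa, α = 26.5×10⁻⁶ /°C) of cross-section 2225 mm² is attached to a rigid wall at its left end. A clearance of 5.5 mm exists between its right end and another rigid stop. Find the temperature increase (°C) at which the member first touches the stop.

ΔT ≈ 115 °C

Contact occurs when the free expansion equals the gap: αΔT L = 5.5 mm.
So ΔT = g/(αL) = 5.5/(26.5×10⁻⁶ × 1800) = 115.3 °C.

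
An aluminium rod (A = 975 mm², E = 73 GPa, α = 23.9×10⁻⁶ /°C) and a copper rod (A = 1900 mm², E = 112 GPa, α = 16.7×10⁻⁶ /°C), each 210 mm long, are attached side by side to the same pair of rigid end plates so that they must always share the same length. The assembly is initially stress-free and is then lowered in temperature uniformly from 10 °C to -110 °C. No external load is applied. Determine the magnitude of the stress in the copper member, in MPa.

Equilibrium of a rigid end plate with no external load gives equal and opposite internal forces ±P in the two members. Since α_{aluminium} > α_{copper}, cooling drives the aluminium into tension and the copper into compression.
Setting the final lengths equal and cancelling L: (α₁ − α₂)ΔT = P/(A₁E₁) + P/(A₂E₂).
|α₁ − α₂|·ΔT = 7.2×10⁻⁶ × 120 = 0.000864.
1/(A₁E₁) + 1/(A₂E₂) = 1/(975×73×10³) + 1/(1900×112×10³) = 1.875×10⁻⁸ N⁻¹.
P = 0.000864 / 1.875×10⁻⁸ = 46080 N = 46.08 kN.
σ_{copper} = P/A₂ = 46080/1900 = 24.25 MPa, compressive.

σ ≈ 24.3 MPa (compressive)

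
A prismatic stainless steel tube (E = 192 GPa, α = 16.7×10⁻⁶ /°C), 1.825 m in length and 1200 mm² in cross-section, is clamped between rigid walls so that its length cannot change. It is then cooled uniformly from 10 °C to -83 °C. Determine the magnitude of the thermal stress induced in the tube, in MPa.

With length fixed, the mechanical strain must cancel the thermal strain αΔT = 16.7×10⁻⁶ × 93 = 1553.1×10⁻⁶.
The stress required to suppress this strain is σ = Eε = 192×10³ × 1553.1×10⁻⁶ = 298.2 MPa, tensile since the tube is trying to contract.

σ ≈ 298 MPa (tensile)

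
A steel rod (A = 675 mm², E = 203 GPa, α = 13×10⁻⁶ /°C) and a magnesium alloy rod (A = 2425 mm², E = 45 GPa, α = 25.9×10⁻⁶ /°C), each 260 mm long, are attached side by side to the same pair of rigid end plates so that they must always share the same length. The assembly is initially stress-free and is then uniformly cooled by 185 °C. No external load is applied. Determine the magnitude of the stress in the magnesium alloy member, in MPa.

The magnesium alloy has the larger α, so on cooling it would change length more than the steel if both were free. The rigid plates force a common final length, so the magnesium alloy is put into tension and the steel into compression, with equal and opposite forces P (no external load).
Compatibility of the two members (thermal + elastic change equal): (α₁ − α₂)ΔT = P·[1/(A₁E₁) + 1/(A₂E₂)].
|α₁ − α₂|·ΔT = 12.9×10⁻⁶ × 185 = 0.002386.
1/(A₁E₁) + 1/(A₂E₂) = 1/(675×203×10³) + 1/(2425×45×10³) = 1.646×10⁻⁸ N⁻¹.
P = 0.002386 / 1.646×10⁻⁸ = 145000 N = 145 kN.
σ_{magnesium alloy} = P/A₂ = 145000/2425 = 59.78 MPa, tensile.

σ ≈ 59.8 MPa (tensile)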